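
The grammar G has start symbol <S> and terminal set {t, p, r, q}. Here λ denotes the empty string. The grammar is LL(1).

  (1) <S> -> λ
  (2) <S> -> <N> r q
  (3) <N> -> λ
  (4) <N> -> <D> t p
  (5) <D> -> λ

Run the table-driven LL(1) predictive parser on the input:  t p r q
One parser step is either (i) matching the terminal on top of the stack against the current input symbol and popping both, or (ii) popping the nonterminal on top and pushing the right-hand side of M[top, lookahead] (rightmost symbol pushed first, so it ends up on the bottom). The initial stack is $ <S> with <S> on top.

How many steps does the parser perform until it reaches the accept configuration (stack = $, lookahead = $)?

7

     Stack          Input      Action
  1  $ <S>          t p r q $  expand <S> -> <N> r q
  2  $ q r <N>      t p r q $  expand <N> -> <D> t p
  3  $ q r p t <D>  t p r q $  expand <D> -> λ
  4  $ q r p t      t p r q $  match t
  5  $ q r p        p r q $    match p
  6  $ q r          r q $      match r
  7  $ q            q $        match q
Accept reached after 7 steps.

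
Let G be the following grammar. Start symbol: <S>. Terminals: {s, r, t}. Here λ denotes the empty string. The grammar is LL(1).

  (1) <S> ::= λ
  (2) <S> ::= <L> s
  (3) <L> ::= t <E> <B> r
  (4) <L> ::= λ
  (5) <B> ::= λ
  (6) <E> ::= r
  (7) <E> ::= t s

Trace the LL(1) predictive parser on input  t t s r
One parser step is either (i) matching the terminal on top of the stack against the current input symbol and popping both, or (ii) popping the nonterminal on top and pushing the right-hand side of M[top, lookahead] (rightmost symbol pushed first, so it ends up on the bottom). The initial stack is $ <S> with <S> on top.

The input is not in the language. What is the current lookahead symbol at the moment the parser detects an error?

step 1: stack=$ <S>  input=t t s r $  — expand <S> ::= <L> s
step 2: stack=$ s <L>  input=t t s r $  — expand <L> ::= t <E> <B> r
step 3: stack=$ s r <B> <E> t  input=t t s r $  — match t
step 4: stack=$ s r <B> <E>  input=t s r $  — expand <E> ::= t s
step 5: stack=$ s r <B> s t  input=t s r $  — match t
step 6: stack=$ s r <B> s  input=s r $  — match s
step 7: stack=$ s r <B>  input=r $  — expand <B> ::= λ
step 8: stack=$ s r  input=r $  — match r
step 9: stack=$ s  input=$  — error: top is terminal s but lookahead is $

$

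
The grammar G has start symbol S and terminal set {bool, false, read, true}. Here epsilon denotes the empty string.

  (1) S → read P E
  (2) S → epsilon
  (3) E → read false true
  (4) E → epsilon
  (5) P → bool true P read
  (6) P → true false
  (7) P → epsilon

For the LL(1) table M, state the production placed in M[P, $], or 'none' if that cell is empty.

FIRST(S): from S→read P E we get {read}; from S→epsilon we get {epsilon}. So FIRST(S) = {epsilon, read}.
FIRST(E): from E→read false true we get {read}; from E→epsilon we get {epsilon}. So FIRST(E) = {epsilon, read}.
FIRST(P): from P→bool true P read we get {bool}; from P→true false we get {true}; from P→epsilon we get {epsilon}. So FIRST(P) = {epsilon, bool, true}.
FOLLOW(S) includes $ since S is the start symbol.
FOLLOW(S): S appears on no right-hand side. Thus FOLLOW(S) = {$}.
FOLLOW(P): in S→read P E, P is followed by E with FIRST {epsilon, read}; in S→read P E, the suffix after P is nullable, so FOLLOW(P) ⊇ FOLLOW(S) = {$}; in P→bool true P read, P is followed by read with FIRST {read}. Thus FOLLOW(P) = {$, read}.
For P → bool true P read: FIRST(bool true P read) = {bool}, so it goes in M[P, t] for t ∈ {bool}.
For P → true false: FIRST(true false) = {true}, so it goes in M[P, t] for t ∈ {true}.
For P → epsilon: FIRST(epsilon) = {epsilon}, so it goes in M[P, t] for t ∈ {}; since epsilon ∈ FIRST, also for every t ∈ FOLLOW(P) = {$, read}.

P → epsilon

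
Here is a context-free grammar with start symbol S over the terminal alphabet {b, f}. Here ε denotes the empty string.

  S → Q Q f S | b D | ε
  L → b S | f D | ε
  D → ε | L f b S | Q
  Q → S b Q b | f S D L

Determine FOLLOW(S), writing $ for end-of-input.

FIRST(L) = {ε, b, f}
FIRST(S) = {ε, b, f}  (via Q Q f S)
FIRST(Q) = {b, f}  (via S b Q b)
FIRST(D) = {ε, b, f}  (via L f b S, Q)
FOLLOW(S) includes $ since S is the start symbol.
FOLLOW(S): in S→Q Q f S, the suffix after S is empty (adds nothing new); in L→b S, the suffix after S is empty, so FOLLOW(S) ⊇ FOLLOW(L) = {$, b, f}; in D→L f b S, the suffix after S is empty, so FOLLOW(S) ⊇ FOLLOW(D) = {$, b, f}; in Q→S b Q b, S is followed by b Q b with FIRST {b}; in Q→f S D L, S is followed by D L with FIRST {ε, b, f}; in Q→f S D L, the suffix after S is nullable, so FOLLOW(S) ⊇ FOLLOW(Q) = {$, b, f}. Thus FOLLOW(S) = {$, b, f}.
FOLLOW(L): in D→L f b S, L is followed by f b S with FIRST {f}; in Q→f S D L, the suffix after L is empty, so FOLLOW(L) ⊇ FOLLOW(Q) = {$, b, f}. Thus FOLLOW(L) = {$, b, f}.
FOLLOW(D): in S→b D, the suffix after D is empty, so FOLLOW(D) ⊇ FOLLOW(S) = {$, b, f}; in L→f D, the suffix after D is empty, so FOLLOW(D) ⊇ FOLLOW(L) = {$, b, f}; in Q→f S D L, D is followed by L with FIRST {ε, b, f}; in Q→f S D L, the suffix after D is nullable, so FOLLOW(D) ⊇ FOLLOW(Q) = {$, b, f}. Thus FOLLOW(D) = {$, b, f}.
FOLLOW(Q): in S→Q Q f S (occurrence 1), Q is followed by Q f S with FIRST {b, f}; in S→Q Q f S (occurrence 2), Q is followed by f S with FIRST {f}; in D→Q, the suffix after Q is empty, so FOLLOW(Q) ⊇ FOLLOW(D) = {$, b, f}; in Q→S b Q b, Q is followed by b with FIRST {b}. Thus FOLLOW(Q) = {$, b, f}.

{$, b, f}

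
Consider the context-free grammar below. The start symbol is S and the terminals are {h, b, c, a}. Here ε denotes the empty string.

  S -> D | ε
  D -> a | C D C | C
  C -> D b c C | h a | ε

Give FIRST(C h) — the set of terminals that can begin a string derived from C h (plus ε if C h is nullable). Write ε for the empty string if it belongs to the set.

FIRST(S): from S->D we get {ε, a, b, h}; from S->ε we get {ε}. So FIRST(S) = {ε, a, b, h}.
FIRST(D): from D->a we get {a}; from D->C D C we get {ε, a, b, h}; from D->C we get {ε, a, b, h}. So FIRST(D) = {ε, a, b, h}.
FIRST(C): from C->D b c C we get {a, b, h}; from C->h a we get {h}; from C->ε we get {ε}. So FIRST(C) = {ε, a, b, h}.
FIRST(C h): take FIRST of each symbol in turn, carrying on past any symbol whose FIRST contains ε; result {a, b, h}.

{a, b, h}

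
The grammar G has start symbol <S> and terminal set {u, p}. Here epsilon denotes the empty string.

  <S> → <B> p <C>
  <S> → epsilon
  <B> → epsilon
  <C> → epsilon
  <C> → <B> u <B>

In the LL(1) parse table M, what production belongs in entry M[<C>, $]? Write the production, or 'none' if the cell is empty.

<C> → epsilon

FIRST(<B>) = {epsilon}
FIRST(<S>) = {epsilon, p}  (via <B> p <C>)
FIRST(<C>) = {epsilon, u}  (via <B> u <B>)
FOLLOW(<S>) includes $ since <S> is the start symbol.
FOLLOW(<S>): <S> appears on no right-hand side. Thus FOLLOW(<S>) = {$}.
FOLLOW(<C>): in <S>→<B> p <C>, the suffix after <C> is empty, so FOLLOW(<C>) ⊇ FOLLOW(<S>) = {$}. Thus FOLLOW(<C>) = {$}.
For <C> → epsilon: FIRST(epsilon) = {epsilon}, so it goes in M[<C>, t] for t ∈ {}; since epsilon ∈ FIRST, also for every t ∈ FOLLOW(<C>) = {$}.
For <C> → <B> u <B>: FIRST(<B> u <B>) = {u}, so it goes in M[<C>, t] for t ∈ {u}.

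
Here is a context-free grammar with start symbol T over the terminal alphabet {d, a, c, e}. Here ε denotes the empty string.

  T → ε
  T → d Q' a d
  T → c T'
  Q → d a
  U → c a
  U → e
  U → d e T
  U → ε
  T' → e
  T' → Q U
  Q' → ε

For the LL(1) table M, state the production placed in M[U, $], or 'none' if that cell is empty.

U → ε

FIRST(T): from T→ε we get {ε}; from T→d Q' a d we get {d}; from T→c T' we get {c}. So FIRST(T) = {ε, c, d}.
FIRST(Q): from Q→d a we get {d}. So FIRST(Q) = {d}.
FIRST(U): from U→c a we get {c}; from U→e we get {e}; from U→d e T we get {d}; from U→ε we get {ε}. So FIRST(U) = {ε, c, d, e}.
FIRST(Q'): from Q'→ε we get {ε}. So FIRST(Q') = {ε}.
FIRST(T'): from T'→e we get {e}; from T'→Q U we get {d}. So FIRST(T') = {d, e}.
FOLLOW(T) includes $ since T is the start symbol.
FOLLOW(T'): in T→c T', the suffix after T' is empty, so FOLLOW(T') ⊇ FOLLOW(T) = {$}. Thus FOLLOW(T') = {$}.
FOLLOW(U): in T'→Q U, the suffix after U is empty, so FOLLOW(U) ⊇ FOLLOW(T') = {$}. Thus FOLLOW(U) = {$}.
For U → c a: FIRST(c a) = {c}, so it goes in M[U, t] for t ∈ {c}.
For U → e: FIRST(e) = {e}, so it goes in M[U, t] for t ∈ {e}.
For U → d e T: FIRST(d e T) = {d}, so it goes in M[U, t] for t ∈ {d}.
For U → ε: FIRST(ε) = {ε}, so it goes in M[U, t] for t ∈ {}; since ε ∈ FIRST, also for every t ∈ FOLLOW(U) = {$}.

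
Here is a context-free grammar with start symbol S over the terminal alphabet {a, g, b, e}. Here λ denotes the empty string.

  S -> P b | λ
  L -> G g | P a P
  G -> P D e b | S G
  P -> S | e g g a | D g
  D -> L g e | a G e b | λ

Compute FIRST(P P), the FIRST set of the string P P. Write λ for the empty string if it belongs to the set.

{λ, a, b, e, g}

FIRST(S) = {λ, a, b, e, g}  (via P b)
FIRST(L) = {a, b, e, g}  (via G g, P a P)
FIRST(D) = {λ, a, b, e, g}  (via L g e)
FIRST(P) = {λ, a, b, e, g}  (via S, D g)
FIRST(G) = {a, b, e, g}  (via P D e b, S G)
FIRST(P P): take FIRST of each symbol in turn, carrying on past any symbol whose FIRST contains λ; result {λ, a, b, e, g}.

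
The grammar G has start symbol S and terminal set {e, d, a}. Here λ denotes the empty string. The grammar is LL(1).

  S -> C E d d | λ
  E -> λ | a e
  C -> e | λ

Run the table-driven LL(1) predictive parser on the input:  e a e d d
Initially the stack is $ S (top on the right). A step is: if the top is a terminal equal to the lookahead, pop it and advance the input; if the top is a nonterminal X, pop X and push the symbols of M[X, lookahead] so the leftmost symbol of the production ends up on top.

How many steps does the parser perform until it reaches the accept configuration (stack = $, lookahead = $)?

8

     Stack      Input        Action
  1  $ S        e a e d d $  expand S -> C E d d
  2  $ d d E C  e a e d d $  expand C -> e
  3  $ d d E e  e a e d d $  match e
  4  $ d d E    a e d d $    expand E -> a e
  5  $ d d e a  a e d d $    match a
  6  $ d d e    e d d $      match e
  7  $ d d      d d $        match d
  8  $ d        d $          match d
Accept reached after 8 steps.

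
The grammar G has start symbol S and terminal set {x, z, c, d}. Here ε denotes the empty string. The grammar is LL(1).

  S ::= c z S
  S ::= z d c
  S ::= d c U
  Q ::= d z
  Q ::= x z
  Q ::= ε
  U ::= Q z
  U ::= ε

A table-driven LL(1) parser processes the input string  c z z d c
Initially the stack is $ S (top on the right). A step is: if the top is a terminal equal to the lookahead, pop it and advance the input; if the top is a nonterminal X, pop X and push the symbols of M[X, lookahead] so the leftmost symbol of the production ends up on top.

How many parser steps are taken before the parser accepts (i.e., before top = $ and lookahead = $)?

     Stack    Input        Action
  1  $ S      c z z d c $  expand S ::= c z S
  2  $ S z c  c z z d c $  match c
  3  $ S z    z z d c $    match z
  4  $ S      z d c $      expand S ::= z d c
  5  $ c d z  z d c $      match z
  6  $ c d    d c $        match d
  7  $ c      c $          match c
Accept reached after 7 steps.

7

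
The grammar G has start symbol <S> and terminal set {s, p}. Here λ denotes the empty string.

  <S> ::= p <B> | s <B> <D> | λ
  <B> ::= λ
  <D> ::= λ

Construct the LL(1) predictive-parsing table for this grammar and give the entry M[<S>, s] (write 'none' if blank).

<S> ::= s <B> <D>

FIRST(<S>) = {λ, p, s}
FIRST(<B>) = {λ}
FIRST(<D>) = {λ}
FOLLOW(<S>) includes $ since <S> is the start symbol.
FOLLOW(<S>): <S> appears on no right-hand side. Thus FOLLOW(<S>) = {$}.
For <S> ::= p <B>: FIRST(p <B>) = {p}, so it goes in M[<S>, t] for t ∈ {p}.
For <S> ::= s <B> <D>: FIRST(s <B> <D>) = {s}, so it goes in M[<S>, t] for t ∈ {s}.
For <S> ::= λ: FIRST(λ) = {λ}, so it goes in M[<S>, t] for t ∈ {}; since λ ∈ FIRST, also for every t ∈ FOLLOW(<S>) = {$}.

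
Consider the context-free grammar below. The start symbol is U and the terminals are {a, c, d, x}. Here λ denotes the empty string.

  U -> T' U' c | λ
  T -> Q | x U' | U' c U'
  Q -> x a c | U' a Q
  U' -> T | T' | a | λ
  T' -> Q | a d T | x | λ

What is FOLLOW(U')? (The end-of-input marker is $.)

{a, c, x}

FIRST(U) = {λ, a, c, x}  (via T' U' c)
FIRST(T) = {a, c, x}  (via Q, U' c U')
FIRST(Q) = {a, c, x}  (via U' a Q)
FIRST(T') = {λ, a, c, x}  (via Q)
FIRST(U') = {λ, a, c, x}  (via T, T')
FOLLOW(U) includes $ since U is the start symbol.
FOLLOW(U): U appears on no right-hand side. Thus FOLLOW(U) = {$}.
FOLLOW(T): in U'->T, the suffix after T is empty, so FOLLOW(T) ⊇ FOLLOW(U') = {a, c, x}; in T'->a d T, the suffix after T is empty, so FOLLOW(T) ⊇ FOLLOW(T') = {a, c, x}. Thus FOLLOW(T) = {a, c, x}.
FOLLOW(U'): in U->T' U' c, U' is followed by c with FIRST {c}; in T->x U', the suffix after U' is empty, so FOLLOW(U') ⊇ FOLLOW(T) = {a, c, x}; in T->U' c U' (occurrence 1), U' is followed by c U' with FIRST {c}; in T->U' c U' (occurrence 2), the suffix after U' is empty, so FOLLOW(U') ⊇ FOLLOW(T) = {a, c, x}; in Q->U' a Q, U' is followed by a Q with FIRST {a}. Thus FOLLOW(U') = {a, c, x}.
FOLLOW(T'): in U->T' U' c, T' is followed by U' c with FIRST {a, c, x}; in U'->T', the suffix after T' is empty, so FOLLOW(T') ⊇ FOLLOW(U') = {a, c, x}. Thus FOLLOW(T') = {a, c, x}.
FOLLOW(Q): in T->Q, the suffix after Q is empty, so FOLLOW(Q) ⊇ FOLLOW(T) = {a, c, x}; in Q->U' a Q, the suffix after Q is empty (adds nothing new); in T'->Q, the suffix after Q is empty, so FOLLOW(Q) ⊇ FOLLOW(T') = {a, c, x}. Thus FOLLOW(Q) = {a, c, x}.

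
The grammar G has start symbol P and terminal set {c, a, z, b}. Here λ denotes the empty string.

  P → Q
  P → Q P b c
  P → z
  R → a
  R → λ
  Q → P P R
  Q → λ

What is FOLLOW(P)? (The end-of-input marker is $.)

{$, a, b, z}

FIRST(R) = {λ, a}
FIRST(P) = {λ, a, b, z}  (via Q, Q P b c)
FIRST(Q) = {λ, a, b, z}  (via P P R)
FOLLOW(P) includes $ since P is the start symbol.
FOLLOW(P): in P→Q P b c, P is followed by b c with FIRST {b}; in Q→P P R (occurrence 1), P is followed by P R with FIRST {λ, a, b, z}; in Q→P P R (occurrence 1), the suffix after P is nullable, so FOLLOW(P) ⊇ FOLLOW(Q) = {$, a, b, z}; in Q→P P R (occurrence 2), P is followed by R with FIRST {λ, a}; in Q→P P R (occurrence 2), the suffix after P is nullable, so FOLLOW(P) ⊇ FOLLOW(Q) = {$, a, b, z}. Thus FOLLOW(P) = {$, a, b, z}.
FOLLOW(Q): in P→Q, the suffix after Q is empty, so FOLLOW(Q) ⊇ FOLLOW(P) = {$, a, b, z}; in P→Q P b c, Q is followed by P b c with FIRST {a, b, z}. Thus FOLLOW(Q) = {$, a, b, z}.
FOLLOW(R): in Q→P P R, the suffix after R is empty, so FOLLOW(R) ⊇ FOLLOW(Q) = {$, a, b, z}. Thus FOLLOW(R) = {$, a, b, z}.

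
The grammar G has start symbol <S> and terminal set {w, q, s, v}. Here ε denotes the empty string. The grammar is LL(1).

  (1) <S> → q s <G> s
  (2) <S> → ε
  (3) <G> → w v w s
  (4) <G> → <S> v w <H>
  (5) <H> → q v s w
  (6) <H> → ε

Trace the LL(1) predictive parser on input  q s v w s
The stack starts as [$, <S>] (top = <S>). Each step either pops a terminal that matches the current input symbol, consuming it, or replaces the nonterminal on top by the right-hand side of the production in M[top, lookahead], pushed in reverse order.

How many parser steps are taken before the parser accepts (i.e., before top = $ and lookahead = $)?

9

     Stack            Input        Action
  1  $ <S>            q s v w s $  expand <S> → q s <G> s
  2  $ s <G> s q      q s v w s $  match q
  3  $ s <G> s        s v w s $    match s
  4  $ s <G>          v w s $      expand <G> → <S> v w <H>
  5  $ s <H> w v <S>  v w s $      expand <S> → ε
  6  $ s <H> w v      v w s $      match v
  7  $ s <H> w        w s $        match w
  8  $ s <H>          s $          expand <H> → ε
  9  $ s              s $          match s
Accept reached after 9 steps.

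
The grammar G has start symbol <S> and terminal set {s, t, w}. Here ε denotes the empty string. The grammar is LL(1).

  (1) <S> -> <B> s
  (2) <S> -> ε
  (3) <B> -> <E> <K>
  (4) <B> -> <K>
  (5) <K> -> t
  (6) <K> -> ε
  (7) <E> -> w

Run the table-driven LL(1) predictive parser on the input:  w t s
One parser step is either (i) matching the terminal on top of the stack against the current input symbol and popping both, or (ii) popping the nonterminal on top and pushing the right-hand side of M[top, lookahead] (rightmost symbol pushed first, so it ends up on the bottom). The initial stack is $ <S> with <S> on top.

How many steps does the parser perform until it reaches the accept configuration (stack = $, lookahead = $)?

7

step 1: stack=$ <S>  input=w t s $  — expand <S> -> <B> s
step 2: stack=$ s <B>  input=w t s $  — expand <B> -> <E> <K>
step 3: stack=$ s <K> <E>  input=w t s $  — expand <E> -> w
step 4: stack=$ s <K> w  input=w t s $  — match w
step 5: stack=$ s <K>  input=t s $  — expand <K> -> t
step 6: stack=$ s t  input=t s $  — match t
step 7: stack=$ s  input=s $  — match s
Accept reached after 7 steps.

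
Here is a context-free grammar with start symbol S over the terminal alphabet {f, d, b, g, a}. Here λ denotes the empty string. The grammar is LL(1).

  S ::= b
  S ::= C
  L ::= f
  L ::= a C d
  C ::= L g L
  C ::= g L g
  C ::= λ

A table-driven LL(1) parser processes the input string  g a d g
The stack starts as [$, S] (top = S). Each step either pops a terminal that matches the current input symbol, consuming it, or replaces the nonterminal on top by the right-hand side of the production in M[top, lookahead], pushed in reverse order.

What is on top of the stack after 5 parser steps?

C

step 1: stack=$ S  input=g a d g $  — expand S ::= C
step 2: stack=$ C  input=g a d g $  — expand C ::= g L g
step 3: stack=$ g L g  input=g a d g $  — match g
step 4: stack=$ g L  input=a d g $  — expand L ::= a C d
step 5: stack=$ g d C a  input=a d g $  — match a
Stack after step 5: $ g d C (top = C).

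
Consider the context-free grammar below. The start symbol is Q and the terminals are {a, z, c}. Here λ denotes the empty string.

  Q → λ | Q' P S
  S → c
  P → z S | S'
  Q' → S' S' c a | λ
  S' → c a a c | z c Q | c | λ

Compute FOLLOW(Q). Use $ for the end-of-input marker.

{$, c, z}

FIRST(S): from S→c we get {c}. So FIRST(S) = {c}.
FIRST(S'): from S'→c a a c we get {c}; from S'→z c Q we get {z}; from S'→c we get {c}; from S'→λ we get {λ}. So FIRST(S') = {λ, c, z}.
FIRST(P): from P→z S we get {z}; from P→S' we get {λ, c, z}. So FIRST(P) = {λ, c, z}.
FIRST(Q'): from Q'→S' S' c a we get {c, z}; from Q'→λ we get {λ}. So FIRST(Q') = {λ, c, z}.
FIRST(Q): from Q→λ we get {λ}; from Q→Q' P S we get {c, z}. So FIRST(Q) = {λ, c, z}.
FOLLOW(Q) includes $ since Q is the start symbol.
FOLLOW(P): in Q→Q' P S, P is followed by S with FIRST {c}. Thus FOLLOW(P) = {c}.
FOLLOW(Q'): in Q→Q' P S, Q' is followed by P S with FIRST {c, z}. Thus FOLLOW(Q') = {c, z}.
FOLLOW(S'): in P→S', the suffix after S' is empty, so FOLLOW(S') ⊇ FOLLOW(P) = {c}; in Q'→S' S' c a (occurrence 1), S' is followed by S' c a with FIRST {c, z}; in Q'→S' S' c a (occurrence 2), S' is followed by c a with FIRST {c}. Thus FOLLOW(S') = {c, z}.
FOLLOW(Q): in S'→z c Q, the suffix after Q is empty, so FOLLOW(Q) ⊇ FOLLOW(S') = {c, z}. Thus FOLLOW(Q) = {$, c, z}.
FOLLOW(S): in Q→Q' P S, the suffix after S is empty, so FOLLOW(S) ⊇ FOLLOW(Q) = {$, c, z}; in P→z S, the suffix after S is empty, so FOLLOW(S) ⊇ FOLLOW(P) = {c}. Thus FOLLOW(S) = {$, c, z}.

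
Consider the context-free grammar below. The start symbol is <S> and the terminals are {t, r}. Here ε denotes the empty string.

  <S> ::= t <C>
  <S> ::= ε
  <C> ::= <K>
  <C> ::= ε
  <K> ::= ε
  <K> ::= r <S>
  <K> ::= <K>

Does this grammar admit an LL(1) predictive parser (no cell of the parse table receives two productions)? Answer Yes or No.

No

FIRST(<S>) = {ε, t}
FIRST(<C>) = {ε, r}
FIRST(<K>) = {ε, r}
FOLLOW(<S>) = {$}
FOLLOW(<C>) = {$}
FOLLOW(<K>) = {$}
Cell M[<C>, $] receives both <C> ::= <K> and <C> ::= ε — the grammar is not LL(1).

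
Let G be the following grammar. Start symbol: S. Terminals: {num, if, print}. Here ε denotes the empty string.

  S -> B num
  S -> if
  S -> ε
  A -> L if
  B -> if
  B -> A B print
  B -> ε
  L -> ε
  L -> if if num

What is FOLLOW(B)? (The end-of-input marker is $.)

FIRST(L): from L->ε we get {ε}; from L->if if num we get {if}. So FIRST(L) = {ε, if}.
FIRST(A): from A->L if we get {if}. So FIRST(A) = {if}.
FIRST(B): from B->if we get {if}; from B->A B print we get {if}; from B->ε we get {ε}. So FIRST(B) = {ε, if}.
FIRST(S): from S->B num we get {if, num}; from S->if we get {if}; from S->ε we get {ε}. So FIRST(S) = {ε, if, num}.
FOLLOW(S) includes $ since S is the start symbol.
FOLLOW(S): S appears on no right-hand side. Thus FOLLOW(S) = {$}.
FOLLOW(A): in B->A B print, A is followed by B print with FIRST {if, print}. Thus FOLLOW(A) = {if, print}.
FOLLOW(B): in S->B num, B is followed by num with FIRST {num}; in B->A B print, B is followed by print with FIRST {print}. Thus FOLLOW(B) = {num, print}.
FOLLOW(L): in A->L if, L is followed by if with FIRST {if}. Thus FOLLOW(L) = {if}.

{num, print}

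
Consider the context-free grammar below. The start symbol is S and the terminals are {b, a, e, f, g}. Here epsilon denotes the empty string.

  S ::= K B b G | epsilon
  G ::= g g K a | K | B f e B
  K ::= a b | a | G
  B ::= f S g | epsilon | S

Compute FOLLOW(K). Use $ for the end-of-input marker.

{$, a, b, f, g}

FIRST(S) = {epsilon, a, f, g}  (via K B b G)
FIRST(B) = {epsilon, a, f, g}  (via S)
FIRST(G) = {a, f, g}  (via K, B f e B)
FIRST(K) = {a, f, g}  (via G)
FOLLOW(S) includes $ since S is the start symbol.
FOLLOW(S): in B::=f S g, S is followed by g with FIRST {g}; in B::=S, the suffix after S is empty, so FOLLOW(S) ⊇ FOLLOW(B) = {$, a, b, f, g}. Thus FOLLOW(S) = {$, a, b, f, g}.
FOLLOW(G): in S::=K B b G, the suffix after G is empty, so FOLLOW(G) ⊇ FOLLOW(S) = {$, a, b, f, g}; in K::=G, the suffix after G is empty, so FOLLOW(G) ⊇ FOLLOW(K) = {$, a, b, f, g}. Thus FOLLOW(G) = {$, a, b, f, g}.
FOLLOW(K): in S::=K B b G, K is followed by B b G with FIRST {a, b, f, g}; in G::=g g K a, K is followed by a with FIRST {a}; in G::=K, the suffix after K is empty, so FOLLOW(K) ⊇ FOLLOW(G) = {$, a, b, f, g}. Thus FOLLOW(K) = {$, a, b, f, g}.
FOLLOW(B): in S::=K B b G, B is followed by b G with FIRST {b}; in G::=B f e B (occurrence 1), B is followed by f e B with FIRST {f}; in G::=B f e B (occurrence 2), the suffix after B is empty, so FOLLOW(B) ⊇ FOLLOW(G) = {$, a, b, f, g}. Thus FOLLOW(B) = {$, a, b, f, g}.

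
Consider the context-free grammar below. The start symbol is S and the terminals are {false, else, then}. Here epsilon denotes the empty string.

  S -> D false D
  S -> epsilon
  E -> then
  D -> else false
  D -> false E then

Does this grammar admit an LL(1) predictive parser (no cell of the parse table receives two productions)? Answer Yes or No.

Yes

FIRST(S) = {epsilon, else, false}
FIRST(E) = {then}
FIRST(D) = {else, false}
FOLLOW(S) = {$}
FOLLOW(E) = {then}
FOLLOW(D) = {$, false}
Each cell of M receives at most one production.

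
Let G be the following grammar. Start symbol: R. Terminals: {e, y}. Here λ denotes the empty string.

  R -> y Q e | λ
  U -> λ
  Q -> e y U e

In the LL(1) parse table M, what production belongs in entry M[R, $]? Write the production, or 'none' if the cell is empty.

FIRST(R): from R->y Q e we get {y}; from R->λ we get {λ}. So FIRST(R) = {λ, y}.
FIRST(U): from U->λ we get {λ}. So FIRST(U) = {λ}.
FIRST(Q): from Q->e y U e we get {e}. So FIRST(Q) = {e}.
FOLLOW(R) includes $ since R is the start symbol.
FOLLOW(R): R appears on no right-hand side. Thus FOLLOW(R) = {$}.
For R -> y Q e: FIRST(y Q e) = {y}, so it goes in M[R, t] for t ∈ {y}.
For R -> λ: FIRST(λ) = {λ}, so it goes in M[R, t] for t ∈ {}; since λ ∈ FIRST, also for every t ∈ FOLLOW(R) = {$}.

R -> λ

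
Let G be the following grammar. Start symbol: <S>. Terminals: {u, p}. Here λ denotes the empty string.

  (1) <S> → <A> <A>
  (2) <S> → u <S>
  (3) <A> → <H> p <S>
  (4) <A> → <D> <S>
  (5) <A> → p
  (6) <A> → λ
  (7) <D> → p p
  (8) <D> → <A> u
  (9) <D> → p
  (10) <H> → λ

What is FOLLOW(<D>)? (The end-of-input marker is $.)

{$, p, u}

FIRST(<H>): from <H>→λ we get {λ}. So FIRST(<H>) = {λ}.
FIRST(<S>): from <S>→<A> <A> we get {λ, p, u}; from <S>→u <S> we get {u}. So FIRST(<S>) = {λ, p, u}.
FIRST(<A>): from <A>→<H> p <S> we get {p}; from <A>→<D> <S> we get {p, u}; from <A>→p we get {p}; from <A>→λ we get {λ}. So FIRST(<A>) = {λ, p, u}.
FIRST(<D>): from <D>→p p we get {p}; from <D>→<A> u we get {p, u}; from <D>→p we get {p}. So FIRST(<D>) = {p, u}.
FOLLOW(<S>) includes $ since <S> is the start symbol.
FOLLOW(<H>): in <A>→<H> p <S>, <H> is followed by p <S> with FIRST {p}. Thus FOLLOW(<H>) = {p}.
FOLLOW(<S>): in <S>→u <S>, the suffix after <S> is empty (adds nothing new); in <A>→<H> p <S>, the suffix after <S> is empty, so FOLLOW(<S>) ⊇ FOLLOW(<A>) = {$, p, u}; in <A>→<D> <S>, the suffix after <S> is empty, so FOLLOW(<S>) ⊇ FOLLOW(<A>) = {$, p, u}. Thus FOLLOW(<S>) = {$, p, u}.
FOLLOW(<A>): in <S>→<A> <A> (occurrence 1), <A> is followed by <A> with FIRST {λ, p, u}; in <S>→<A> <A> (occurrence 1), the suffix after <A> is nullable, so FOLLOW(<A>) ⊇ FOLLOW(<S>) = {$, p, u}; in <S>→<A> <A> (occurrence 2), the suffix after <A> is empty, so FOLLOW(<A>) ⊇ FOLLOW(<S>) = {$, p, u}; in <D>→<A> u, <A> is followed by u with FIRST {u}. Thus FOLLOW(<A>) = {$, p, u}.
FOLLOW(<D>): in <A>→<D> <S>, <D> is followed by <S> with FIRST {λ, p, u}; in <A>→<D> <S>, the suffix after <D> is nullable, so FOLLOW(<D>) ⊇ FOLLOW(<A>) = {$, p, u}. Thus FOLLOW(<D>) = {$, p, u}.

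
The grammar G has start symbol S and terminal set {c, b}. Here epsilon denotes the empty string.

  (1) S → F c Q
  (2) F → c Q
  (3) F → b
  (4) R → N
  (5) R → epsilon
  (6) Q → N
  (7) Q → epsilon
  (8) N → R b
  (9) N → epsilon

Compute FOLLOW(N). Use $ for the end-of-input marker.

FIRST(F) = {b, c}
FIRST(S) = {b, c}  (via F c Q)
FIRST(R) = {epsilon, b}  (via N)
FIRST(N) = {epsilon, b}  (via R b)
FIRST(Q) = {epsilon, b}  (via N)
FOLLOW(S) includes $ since S is the start symbol.
FOLLOW(S): S appears on no right-hand side. Thus FOLLOW(S) = {$}.
FOLLOW(F): in S→F c Q, F is followed by c Q with FIRST {c}. Thus FOLLOW(F) = {c}.
FOLLOW(R): in N→R b, R is followed by b with FIRST {b}. Thus FOLLOW(R) = {b}.
FOLLOW(Q): in S→F c Q, the suffix after Q is empty, so FOLLOW(Q) ⊇ FOLLOW(S) = {$}; in F→c Q, the suffix after Q is empty, so FOLLOW(Q) ⊇ FOLLOW(F) = {c}. Thus FOLLOW(Q) = {$, c}.
FOLLOW(N): in R→N, the suffix after N is empty, so FOLLOW(N) ⊇ FOLLOW(R) = {b}; in Q→N, the suffix after N is empty, so FOLLOW(N) ⊇ FOLLOW(Q) = {$, c}. Thus FOLLOW(N) = {$, b, c}.

{$, b, c}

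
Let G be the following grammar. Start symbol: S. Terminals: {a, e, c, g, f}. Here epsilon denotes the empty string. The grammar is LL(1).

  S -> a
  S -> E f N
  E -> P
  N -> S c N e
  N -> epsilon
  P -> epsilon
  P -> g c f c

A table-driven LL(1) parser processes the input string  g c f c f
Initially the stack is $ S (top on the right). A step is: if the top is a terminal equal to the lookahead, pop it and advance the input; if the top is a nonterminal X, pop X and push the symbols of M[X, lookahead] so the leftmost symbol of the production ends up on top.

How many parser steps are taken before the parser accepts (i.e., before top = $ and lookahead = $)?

9

step 1: stack=$ S  input=g c f c f $  — expand S -> E f N
step 2: stack=$ N f E  input=g c f c f $  — expand E -> P
step 3: stack=$ N f P  input=g c f c f $  — expand P -> g c f c
step 4: stack=$ N f c f c g  input=g c f c f $  — match g
step 5: stack=$ N f c f c  input=c f c f $  — match c
step 6: stack=$ N f c f  input=f c f $  — match f
step 7: stack=$ N f c  input=c f $  — match c
step 8: stack=$ N f  input=f $  — match f
step 9: stack=$ N  input=$  — expand N -> epsilon
Accept reached after 9 steps.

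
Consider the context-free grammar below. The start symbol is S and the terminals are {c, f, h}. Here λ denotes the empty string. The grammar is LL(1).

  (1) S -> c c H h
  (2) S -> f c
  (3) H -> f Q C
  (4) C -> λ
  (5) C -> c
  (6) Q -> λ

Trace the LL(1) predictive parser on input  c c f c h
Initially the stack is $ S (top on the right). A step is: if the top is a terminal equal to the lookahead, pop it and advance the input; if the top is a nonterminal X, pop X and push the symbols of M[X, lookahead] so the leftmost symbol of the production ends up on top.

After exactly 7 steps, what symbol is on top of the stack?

step 1: stack=$ S  input=c c f c h $  — expand S -> c c H h
step 2: stack=$ h H c c  input=c c f c h $  — match c
step 3: stack=$ h H c  input=c f c h $  — match c
step 4: stack=$ h H  input=f c h $  — expand H -> f Q C
step 5: stack=$ h C Q f  input=f c h $  — match f
step 6: stack=$ h C Q  input=c h $  — expand Q -> λ
step 7: stack=$ h C  input=c h $  — expand C -> c
Stack after step 7: $ h c (top = c).

c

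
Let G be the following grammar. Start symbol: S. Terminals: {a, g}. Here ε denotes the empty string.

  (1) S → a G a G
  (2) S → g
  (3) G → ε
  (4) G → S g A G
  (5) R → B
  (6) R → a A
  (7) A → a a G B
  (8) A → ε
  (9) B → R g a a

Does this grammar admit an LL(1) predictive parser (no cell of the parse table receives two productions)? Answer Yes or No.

No

FIRST(S) = {a, g}
FIRST(G) = {ε, a, g}
FIRST(R) = {a}
FIRST(A) = {ε, a}
FIRST(B) = {a}
FOLLOW(S) = {$, g}
FOLLOW(G) = {$, a, g}
FOLLOW(R) = {g}
FOLLOW(A) = {$, a, g}
FOLLOW(B) = {$, a, g}
Cell M[A, a] receives both A → a a G B and A → ε — the grammar is not LL(1).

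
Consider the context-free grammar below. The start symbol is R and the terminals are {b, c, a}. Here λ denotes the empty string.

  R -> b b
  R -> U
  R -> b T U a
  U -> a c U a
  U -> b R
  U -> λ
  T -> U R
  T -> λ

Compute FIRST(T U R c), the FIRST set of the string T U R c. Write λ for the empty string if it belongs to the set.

FIRST(U) = {λ, a, b}
FIRST(R) = {λ, a, b}  (via U)
FIRST(T) = {λ, a, b}  (via U R)
FIRST(T U R c): take FIRST of each symbol in turn, carrying on past any symbol whose FIRST contains λ; result {a, b, c}.

{a, b, c}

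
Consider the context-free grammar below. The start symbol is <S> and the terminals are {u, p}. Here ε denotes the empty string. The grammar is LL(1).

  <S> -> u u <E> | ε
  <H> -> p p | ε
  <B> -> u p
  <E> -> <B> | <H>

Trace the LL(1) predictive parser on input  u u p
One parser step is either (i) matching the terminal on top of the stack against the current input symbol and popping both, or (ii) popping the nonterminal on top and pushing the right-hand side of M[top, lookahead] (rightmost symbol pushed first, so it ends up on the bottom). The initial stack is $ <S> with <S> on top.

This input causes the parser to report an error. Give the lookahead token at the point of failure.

$

     Stack      Input    Action
  1  $ <S>      u u p $  expand <S> -> u u <E>
  2  $ <E> u u  u u p $  match u
  3  $ <E> u    u p $    match u
  4  $ <E>      p $      expand <E> -> <H>
  5  $ <H>      p $      expand <H> -> p p
  6  $ p p      p $      match p
  7  $ p        $        error: top is terminal p but lookahead is $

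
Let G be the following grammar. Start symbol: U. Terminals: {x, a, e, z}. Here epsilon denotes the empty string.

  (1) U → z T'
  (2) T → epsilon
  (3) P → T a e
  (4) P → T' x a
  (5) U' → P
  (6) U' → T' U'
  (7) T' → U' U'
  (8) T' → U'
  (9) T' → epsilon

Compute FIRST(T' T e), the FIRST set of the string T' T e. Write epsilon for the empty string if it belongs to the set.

{a, e, x}

FIRST(U) = {z}
FIRST(T) = {epsilon}
FIRST(P) = {a, x}  (via T a e, T' x a)
FIRST(U') = {a, x}  (via P, T' U')
FIRST(T') = {epsilon, a, x}  (via U' U', U')
FIRST(T' T e): take FIRST of each symbol in turn, carrying on past any symbol whose FIRST contains epsilon; result {a, e, x}.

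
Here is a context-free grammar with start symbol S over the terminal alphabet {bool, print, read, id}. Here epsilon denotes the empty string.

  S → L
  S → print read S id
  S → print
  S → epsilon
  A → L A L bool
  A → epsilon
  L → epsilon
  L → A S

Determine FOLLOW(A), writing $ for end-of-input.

FIRST(S) = {epsilon, bool, print}  (via L)
FIRST(A) = {epsilon, bool, print}  (via L A L bool)
FIRST(L) = {epsilon, bool, print}  (via A S)
FOLLOW(S) includes $ since S is the start symbol.
FOLLOW(S): in S→print read S id, S is followed by id with FIRST {id}; in L→A S, the suffix after S is empty, so FOLLOW(S) ⊇ FOLLOW(L) = {$, bool, id, print}. Thus FOLLOW(S) = {$, bool, id, print}.
FOLLOW(L): in S→L, the suffix after L is empty, so FOLLOW(L) ⊇ FOLLOW(S) = {$, bool, id, print}; in A→L A L bool (occurrence 1), L is followed by A L bool with FIRST {bool, print}; in A→L A L bool (occurrence 2), L is followed by bool with FIRST {bool}. Thus FOLLOW(L) = {$, bool, id, print}.
FOLLOW(A): in A→L A L bool, A is followed by L bool with FIRST {bool, print}; in L→A S, A is followed by S with FIRST {epsilon, bool, print}; in L→A S, the suffix after A is nullable, so FOLLOW(A) ⊇ FOLLOW(L) = {$, bool, id, print}. Thus FOLLOW(A) = {$, bool, id, print}.

{$, bool, id, print}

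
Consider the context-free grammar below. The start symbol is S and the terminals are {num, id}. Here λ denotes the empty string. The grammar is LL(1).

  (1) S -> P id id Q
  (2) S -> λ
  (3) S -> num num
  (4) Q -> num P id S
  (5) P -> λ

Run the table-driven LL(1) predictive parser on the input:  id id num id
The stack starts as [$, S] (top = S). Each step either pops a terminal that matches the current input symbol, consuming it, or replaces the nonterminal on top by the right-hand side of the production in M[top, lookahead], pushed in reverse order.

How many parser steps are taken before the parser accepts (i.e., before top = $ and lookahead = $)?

     Stack         Input           Action
  1  $ S           id id num id $  expand S -> P id id Q
  2  $ Q id id P   id id num id $  expand P -> λ
  3  $ Q id id     id id num id $  match id
  4  $ Q id        id num id $     match id
  5  $ Q           num id $        expand Q -> num P id S
  6  $ S id P num  num id $        match num
  7  $ S id P      id $            expand P -> λ
  8  $ S id        id $            match id
  9  $ S           $               expand S -> λ
Accept reached after 9 steps.

9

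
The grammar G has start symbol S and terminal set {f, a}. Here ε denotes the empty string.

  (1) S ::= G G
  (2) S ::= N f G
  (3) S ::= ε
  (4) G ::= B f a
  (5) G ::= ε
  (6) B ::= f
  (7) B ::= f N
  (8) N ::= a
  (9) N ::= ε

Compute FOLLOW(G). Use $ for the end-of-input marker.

{$, f}

FIRST(B): from B::=f we get {f}; from B::=f N we get {f}. So FIRST(B) = {f}.
FIRST(N): from N::=a we get {a}; from N::=ε we get {ε}. So FIRST(N) = {ε, a}.
FIRST(G): from G::=B f a we get {f}; from G::=ε we get {ε}. So FIRST(G) = {ε, f}.
FIRST(S): from S::=G G we get {ε, f}; from S::=N f G we get {a, f}; from S::=ε we get {ε}. So FIRST(S) = {ε, a, f}.
FOLLOW(S) includes $ since S is the start symbol.
FOLLOW(S): S appears on no right-hand side. Thus FOLLOW(S) = {$}.
FOLLOW(G): in S::=G G (occurrence 1), G is followed by G with FIRST {ε, f}; in S::=G G (occurrence 1), the suffix after G is nullable, so FOLLOW(G) ⊇ FOLLOW(S) = {$}; in S::=G G (occurrence 2), the suffix after G is empty, so FOLLOW(G) ⊇ FOLLOW(S) = {$}; in S::=N f G, the suffix after G is empty, so FOLLOW(G) ⊇ FOLLOW(S) = {$}. Thus FOLLOW(G) = {$, f}.
FOLLOW(B): in G::=B f a, B is followed by f a with FIRST {f}. Thus FOLLOW(B) = {f}.
FOLLOW(N): in S::=N f G, N is followed by f G with FIRST {f}; in B::=f N, the suffix after N is empty, so FOLLOW(N) ⊇ FOLLOW(B) = {f}. Thus FOLLOW(N) = {f}.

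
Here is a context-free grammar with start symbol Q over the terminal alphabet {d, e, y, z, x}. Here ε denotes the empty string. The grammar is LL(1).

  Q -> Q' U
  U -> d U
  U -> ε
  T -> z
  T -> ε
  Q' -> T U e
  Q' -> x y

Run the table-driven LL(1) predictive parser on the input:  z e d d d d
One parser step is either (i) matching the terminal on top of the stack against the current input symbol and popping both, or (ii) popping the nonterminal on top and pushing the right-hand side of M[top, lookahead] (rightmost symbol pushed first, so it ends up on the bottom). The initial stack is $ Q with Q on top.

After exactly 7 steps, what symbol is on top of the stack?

step 1: stack=$ Q  input=z e d d d d $  — expand Q -> Q' U
step 2: stack=$ U Q'  input=z e d d d d $  — expand Q' -> T U e
step 3: stack=$ U e U T  input=z e d d d d $  — expand T -> z
step 4: stack=$ U e U z  input=z e d d d d $  — match z
step 5: stack=$ U e U  input=e d d d d $  — expand U -> ε
step 6: stack=$ U e  input=e d d d d $  — match e
step 7: stack=$ U  input=d d d d $  — expand U -> d U
Stack after step 7: $ U d (top = d).

d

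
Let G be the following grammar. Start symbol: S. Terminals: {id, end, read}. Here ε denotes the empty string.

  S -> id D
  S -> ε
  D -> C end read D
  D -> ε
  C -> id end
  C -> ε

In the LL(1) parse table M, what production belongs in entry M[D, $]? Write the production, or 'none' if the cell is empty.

D -> ε

FIRST(S) = {ε, id}
FIRST(C) = {ε, id}
FIRST(D) = {ε, end, id}  (via C end read D)
FOLLOW(S) includes $ since S is the start symbol.
FOLLOW(S): S appears on no right-hand side. Thus FOLLOW(S) = {$}.
FOLLOW(D): in S->id D, the suffix after D is empty, so FOLLOW(D) ⊇ FOLLOW(S) = {$}; in D->C end read D, the suffix after D is empty (adds nothing new). Thus FOLLOW(D) = {$}.
For D -> C end read D: FIRST(C end read D) = {end, id}, so it goes in M[D, t] for t ∈ {end, id}.
For D -> ε: FIRST(ε) = {ε}, so it goes in M[D, t] for t ∈ {}; since ε ∈ FIRST, also for every t ∈ FOLLOW(D) = {$}.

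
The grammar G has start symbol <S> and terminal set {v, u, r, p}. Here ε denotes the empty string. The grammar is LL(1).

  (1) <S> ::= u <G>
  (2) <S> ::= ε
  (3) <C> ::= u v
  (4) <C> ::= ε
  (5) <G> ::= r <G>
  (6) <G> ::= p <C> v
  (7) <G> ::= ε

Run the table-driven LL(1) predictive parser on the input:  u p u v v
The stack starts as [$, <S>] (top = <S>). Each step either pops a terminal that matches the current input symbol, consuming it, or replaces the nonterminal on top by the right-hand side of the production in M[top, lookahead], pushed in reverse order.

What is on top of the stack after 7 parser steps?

step 1: stack=$ <S>  input=u p u v v $  — expand <S> ::= u <G>
step 2: stack=$ <G> u  input=u p u v v $  — match u
step 3: stack=$ <G>  input=p u v v $  — expand <G> ::= p <C> v
step 4: stack=$ v <C> p  input=p u v v $  — match p
step 5: stack=$ v <C>  input=u v v $  — expand <C> ::= u v
step 6: stack=$ v v u  input=u v v $  — match u
step 7: stack=$ v v  input=v v $  — match v
Stack after step 7: $ v (top = v).

v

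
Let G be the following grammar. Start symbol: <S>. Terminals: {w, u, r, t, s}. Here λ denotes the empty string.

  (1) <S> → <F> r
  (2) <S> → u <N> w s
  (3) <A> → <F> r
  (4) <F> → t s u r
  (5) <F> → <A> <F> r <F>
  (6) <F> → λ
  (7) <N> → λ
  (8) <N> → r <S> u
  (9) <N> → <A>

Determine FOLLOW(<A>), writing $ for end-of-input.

{r, t, w}

FIRST(<S>): from <S>→<F> r we get {r, t}; from <S>→u <N> w s we get {u}. So FIRST(<S>) = {r, t, u}.
FIRST(<A>): from <A>→<F> r we get {r, t}. So FIRST(<A>) = {r, t}.
FIRST(<F>): from <F>→t s u r we get {t}; from <F>→<A> <F> r <F> we get {r, t}; from <F>→λ we get {λ}. So FIRST(<F>) = {λ, r, t}.
FIRST(<N>): from <N>→λ we get {λ}; from <N>→r <S> u we get {r}; from <N>→<A> we get {r, t}. So FIRST(<N>) = {λ, r, t}.
FOLLOW(<S>) includes $ since <S> is the start symbol.
FOLLOW(<S>): in <N>→r <S> u, <S> is followed by u with FIRST {u}. Thus FOLLOW(<S>) = {$, u}.
FOLLOW(<F>): in <S>→<F> r, <F> is followed by r with FIRST {r}; in <A>→<F> r, <F> is followed by r with FIRST {r}; in <F>→<A> <F> r <F> (occurrence 1), <F> is followed by r <F> with FIRST {r}; in <F>→<A> <F> r <F> (occurrence 2), the suffix after <F> is empty (adds nothing new). Thus FOLLOW(<F>) = {r}.
FOLLOW(<N>): in <S>→u <N> w s, <N> is followed by w s with FIRST {w}. Thus FOLLOW(<N>) = {w}.
FOLLOW(<A>): in <F>→<A> <F> r <F>, <A> is followed by <F> r <F> with FIRST {r, t}; in <N>→<A>, the suffix after <A> is empty, so FOLLOW(<A>) ⊇ FOLLOW(<N>) = {w}. Thus FOLLOW(<A>) = {r, t, w}.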